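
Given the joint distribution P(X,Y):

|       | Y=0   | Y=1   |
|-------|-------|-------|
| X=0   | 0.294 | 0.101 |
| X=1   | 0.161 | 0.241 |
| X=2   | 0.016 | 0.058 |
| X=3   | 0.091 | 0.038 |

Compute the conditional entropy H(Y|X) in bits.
0.8830 bits

H(Y|X) = H(X,Y) - H(X)

H(X,Y) = -Σ_{x,y} P(x,y) log₂ P(x,y). Per-cell terms -P(x,y)·log₂P(x,y):
  X=0: 0.51924, 0.33406
  X=1: 0.42421, 0.49475
  X=2: 0.09545, 0.23825
  X=3: 0.31468, 0.17928
Sum of the 8 terms: H(X,Y) = 2.59992 bits

Marginal of X (row sums):
  P(X=0) = 0.294 + 0.101 = 0.395
  P(X=1) = 0.161 + 0.241 = 0.402
  P(X=2) = 0.016 + 0.058 = 0.074
  P(X=3) = 0.091 + 0.038 = 0.129
H(X) = -[0.395·log₂(0.395) + 0.402·log₂(0.402) + 0.074·log₂(0.074) + 0.129·log₂(0.129)]
  = 0.52933 + 0.52852 + 0.27797 + 0.38114 = 1.71696 bits

H(Y|X) = H(X,Y) - H(X) = 2.59992 - 1.71696 = 0.8830 bits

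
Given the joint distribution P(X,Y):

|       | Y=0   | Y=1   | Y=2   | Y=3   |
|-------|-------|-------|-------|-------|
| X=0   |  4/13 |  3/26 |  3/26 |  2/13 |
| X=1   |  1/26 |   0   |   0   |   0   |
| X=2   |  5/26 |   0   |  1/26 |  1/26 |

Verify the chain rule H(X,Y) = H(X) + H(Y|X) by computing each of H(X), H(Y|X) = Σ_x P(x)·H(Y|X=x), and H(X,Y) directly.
H(X) = 1.0577 bits, H(Y|X) = 1.5996 bits, H(X,Y) = 2.6574 bits

Marginal of X (row sums):
  P(X=0) = 4/13 + 3/26 + 3/26 + 2/13 = 9/13
  P(X=1) = 1/26 + 0 + 0 + 0 = 1/26
  P(X=2) = 5/26 + 0 + 1/26 + 1/26 = 7/26
H(X) = -[(9/13)·log₂(9/13) + (1/26)·log₂(1/26) + (7/26)·log₂(7/26)]
  = 0.367279 + 0.180786 + 0.509677 = 1.0577 bits

H(Y|X) = Σ_x P(x)·H(Y|X=x):
  X=0: P(X=0) = 9/13, P(Y|X=0) = (4/9, 1/6, 1/6, 2/9) → H(Y|X=0) = 1.863826
  X=1: P(X=1) = 1/26, P(Y|X=1) = (1, 0, 0, 0) → H(Y|X=1) = 0.000000
  X=2: P(X=2) = 7/26, P(Y|X=2) = (5/7, 0, 1/7, 1/7) → H(Y|X=2) = 1.148835
H(Y|X) = (9/13)·1.863826 + (1/26)·0.000000 + (7/26)·1.148835 = 1.5996 bits

H(X,Y) = -Σ_{x,y} P(x,y) log₂ P(x,y). Per-cell terms -P(x,y)·log₂P(x,y):
  X=0: 0.523212, 0.359478, 0.359478, 0.415452
  X=1: 0.180786, 0.000000, 0.000000, 0.000000
  X=2: 0.457406, 0.000000, 0.180786, 0.180786
  (cells with P = 0 contribute 0)
Sum of the 12 terms: H(X,Y) = 2.6574 bits

Chain rule check:
  H(X) + H(Y|X) = 1.0577 + 1.5996 = 2.6573 bits
  H(X,Y) = 2.6574 bits
✓ Chain rule verified (Δ = 0.0001 is 4-dp rounding noise: each of the three values was rounded independently).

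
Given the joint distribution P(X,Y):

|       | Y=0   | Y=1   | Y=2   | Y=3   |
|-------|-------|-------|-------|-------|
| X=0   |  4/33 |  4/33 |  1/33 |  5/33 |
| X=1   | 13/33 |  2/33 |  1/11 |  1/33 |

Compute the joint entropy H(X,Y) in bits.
2.5453 bits

H(X,Y) = -Σ_{x,y} P(x,y) log₂ P(x,y). Per-cell terms -P(x,y)·log₂P(x,y):
  X=0: 0.3690, 0.3690, 0.1529, 0.4125
  X=1: 0.5294, 0.2451, 0.3145, 0.1529
Sum of the 8 terms: H(X,Y) = 2.5453 bits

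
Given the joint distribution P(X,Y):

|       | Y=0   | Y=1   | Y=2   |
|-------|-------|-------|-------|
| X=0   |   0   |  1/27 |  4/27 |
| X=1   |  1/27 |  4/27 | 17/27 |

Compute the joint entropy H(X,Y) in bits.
1.5887 bits

H(X,Y) = -Σ_{x,y} P(x,y) log₂ P(x,y). Per-cell terms -P(x,y)·log₂P(x,y):
  X=0: 0.00000, 0.17611, 0.40813
  X=1: 0.17611, 0.40813, 0.42023
  (cells with P = 0 contribute 0)
Sum of the 6 terms: H(X,Y) = 1.5887 bits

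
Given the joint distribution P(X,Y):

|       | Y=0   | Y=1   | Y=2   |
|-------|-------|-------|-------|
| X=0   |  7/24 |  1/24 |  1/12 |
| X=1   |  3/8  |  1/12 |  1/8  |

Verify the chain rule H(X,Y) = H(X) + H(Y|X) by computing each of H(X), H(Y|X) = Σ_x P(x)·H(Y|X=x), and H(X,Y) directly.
H(X) = 0.9799 bits, H(Y|X) = 1.2328 bits, H(X,Y) = 2.2126 bits

Marginal of X (row sums):
  P(X=0) = 7/24 + 1/24 + 1/12 = 5/12
  P(X=1) = 3/8 + 1/12 + 1/8 = 7/12
H(X) = -[(5/12)·log₂(5/12) + (7/12)·log₂(7/12)]
  = 0.526264 + 0.453604 = 0.9799 bits

H(Y|X) = Σ_x P(x)·H(Y|X=x):
  X=0: P(X=0) = 5/12, P(Y|X=0) = (7/10, 1/10, 1/5) → H(Y|X=0) = 1.156780
  X=1: P(X=1) = 7/12, P(Y|X=1) = (9/14, 1/7, 3/14) → H(Y|X=1) = 1.287054
H(Y|X) = (5/12)·1.156780 + (7/12)·1.287054 = 1.2328 bits

H(X,Y) = -Σ_{x,y} P(x,y) log₂ P(x,y). Per-cell terms -P(x,y)·log₂P(x,y):
  X=0: 0.518469, 0.191040, 0.298747
  X=1: 0.530639, 0.298747, 0.375000
Sum of the 6 terms: H(X,Y) = 2.2126 bits

Chain rule check:
  H(X) + H(Y|X) = 0.9799 + 1.2328 = 2.2127 bits
  H(X,Y) = 2.2126 bits
✓ Chain rule verified (Δ = 0.0001 is 4-dp rounding noise: each of the three values was rounded independently).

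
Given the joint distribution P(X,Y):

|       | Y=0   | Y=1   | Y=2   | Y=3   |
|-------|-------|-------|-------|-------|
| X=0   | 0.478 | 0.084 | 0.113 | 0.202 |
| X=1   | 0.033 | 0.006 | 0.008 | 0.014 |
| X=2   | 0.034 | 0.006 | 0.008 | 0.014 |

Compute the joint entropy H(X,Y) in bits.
2.3315 bits

H(X,Y) = -Σ_{x,y} P(x,y) log₂ P(x,y). Per-cell terms -P(x,y)·log₂P(x,y):
  X=0: 0.5090, 0.3002, 0.3555, 0.4661
  X=1: 0.1624, 0.0443, 0.0557, 0.0862
  X=2: 0.1659, 0.0443, 0.0557, 0.0862
Sum of the 12 terms: H(X,Y) = 2.3315 bits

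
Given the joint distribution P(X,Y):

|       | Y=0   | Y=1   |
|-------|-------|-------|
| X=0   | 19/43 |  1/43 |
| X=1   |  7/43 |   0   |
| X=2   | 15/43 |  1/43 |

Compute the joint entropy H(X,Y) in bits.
1.7294 bits

H(X,Y) = -Σ_{x,y} P(x,y) log₂ P(x,y). Per-cell terms -P(x,y)·log₂P(x,y):
  X=0: 0.5207, 0.1262
  X=1: 0.4263, 0.0000
  X=2: 0.5300, 0.1262
  (cells with P = 0 contribute 0)
Sum of the 6 terms: H(X,Y) = 1.7294 bits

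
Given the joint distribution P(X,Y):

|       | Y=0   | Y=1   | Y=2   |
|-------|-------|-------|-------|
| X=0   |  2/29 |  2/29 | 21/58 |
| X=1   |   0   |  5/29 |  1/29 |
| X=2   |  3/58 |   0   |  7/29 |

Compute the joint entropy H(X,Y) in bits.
2.3836 bits

H(X,Y) = -Σ_{x,y} P(x,y) log₂ P(x,y). Per-cell terms -P(x,y)·log₂P(x,y):
  X=0: 0.26607, 0.26607, 0.53067
  X=1: 0.00000, 0.43725, 0.16752
  X=2: 0.22102, 0.00000, 0.49498
  (cells with P = 0 contribute 0)
Sum of the 9 terms: H(X,Y) = 2.3836 bits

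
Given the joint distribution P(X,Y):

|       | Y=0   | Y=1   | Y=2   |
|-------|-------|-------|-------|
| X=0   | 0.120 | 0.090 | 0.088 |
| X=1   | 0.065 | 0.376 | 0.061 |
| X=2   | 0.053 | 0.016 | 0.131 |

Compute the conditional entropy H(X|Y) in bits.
1.2109 bits

H(X|Y) = H(X,Y) - H(Y)

H(X,Y) = -Σ_{x,y} P(x,y) log₂ P(x,y). Per-cell terms -P(x,y)·log₂P(x,y):
  X=0: 0.36707, 0.31265, 0.30856
  X=1: 0.25632, 0.53061, 0.24614
  X=2: 0.22461, 0.09545, 0.38414
Sum of the 9 terms: H(X,Y) = 2.72555 bits

Marginal of Y (column sums):
  P(Y=0) = 0.120 + 0.065 + 0.053 = 0.238
  P(Y=1) = 0.090 + 0.376 + 0.016 = 0.482
  P(Y=2) = 0.088 + 0.061 + 0.131 = 0.280
H(Y) = -[0.238·log₂(0.238) + 0.482·log₂(0.482) + 0.280·log₂(0.280)]
  = 0.49289 + 0.50750 + 0.51422 = 1.51461 bits

H(X|Y) = H(X,Y) - H(Y) = 2.72555 - 1.51461 = 1.2109 bits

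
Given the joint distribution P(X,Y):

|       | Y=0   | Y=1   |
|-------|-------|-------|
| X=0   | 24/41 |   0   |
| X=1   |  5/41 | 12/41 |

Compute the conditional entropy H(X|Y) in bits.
0.4691 bits

H(X|Y) = H(X,Y) - H(Y)

H(X,Y) = -Σ_{x,y} P(x,y) log₂ P(x,y). Per-cell terms -P(x,y)·log₂P(x,y):
  X=0: 0.45225, 0.00000
  X=1: 0.37020, 0.51881
  (cells with P = 0 contribute 0)
Sum of the 4 terms: H(X,Y) = 1.3413 bits

Marginal of Y (column sums):
  P(Y=0) = 24/41 + 5/41 = 29/41
  P(Y=1) = 0 + 12/41 = 12/41
H(Y) = -[(29/41)·log₂(29/41) + (12/41)·log₂(12/41)]
  = 0.35336 + 0.51881 = 0.8722 bits

H(X|Y) = H(X,Y) - H(Y) = 1.3413 - 0.8722 = 0.4691 bits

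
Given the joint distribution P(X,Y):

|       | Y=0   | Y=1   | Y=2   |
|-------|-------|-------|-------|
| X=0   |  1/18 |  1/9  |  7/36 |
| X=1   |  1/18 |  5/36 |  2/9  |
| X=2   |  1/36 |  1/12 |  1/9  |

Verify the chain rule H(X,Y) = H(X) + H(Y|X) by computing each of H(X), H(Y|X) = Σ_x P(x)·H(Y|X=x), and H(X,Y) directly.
H(X) = 1.5391 bits, H(Y|X) = 1.4081 bits, H(X,Y) = 2.9473 bits

Marginal of X (row sums):
  P(X=0) = 1/18 + 1/9 + 7/36 = 13/36
  P(X=1) = 1/18 + 5/36 + 2/9 = 5/12
  P(X=2) = 1/36 + 1/12 + 1/9 = 2/9
H(X) = -[(13/36)·log₂(13/36) + (5/12)·log₂(5/12) + (2/9)·log₂(2/9)]
  = 0.53065 + 0.52626 + 0.48221 = 1.5391 bits

H(Y|X) = Σ_x P(x)·H(Y|X=x):
  X=0: P(X=0) = 13/36, P(Y|X=0) = (2/13, 4/13, 7/13) → H(Y|X=0) = 1.41956
  X=1: P(X=1) = 5/12, P(Y|X=1) = (2/15, 1/3, 8/15) → H(Y|X=1) = 1.39958
  X=2: P(X=2) = 2/9, P(Y|X=2) = (1/8, 3/8, 1/2) → H(Y|X=2) = 1.40564
H(Y|X) = (13/36)·1.41956 + (5/12)·1.39958 + (2/9)·1.40564 = 1.4081 bits

H(X,Y) = -Σ_{x,y} P(x,y) log₂ P(x,y). Per-cell terms -P(x,y)·log₂P(x,y):
  X=0: 0.23166, 0.35221, 0.45939
  X=1: 0.23166, 0.39556, 0.48221
  X=2: 0.14361, 0.29875, 0.35221
Sum of the 9 terms: H(X,Y) = 2.9473 bits

Chain rule check:
  H(X) + H(Y|X) = 1.5391 + 1.4081 = 2.9472 bits
  H(X,Y) = 2.9473 bits
✓ Chain rule verified (Δ = 0.0001 is 4-dp rounding noise: each of the three values was rounded independently).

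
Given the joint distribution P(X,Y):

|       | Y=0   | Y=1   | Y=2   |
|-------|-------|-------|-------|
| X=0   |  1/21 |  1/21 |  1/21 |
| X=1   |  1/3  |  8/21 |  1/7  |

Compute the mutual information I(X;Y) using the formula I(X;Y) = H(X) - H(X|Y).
0.0144 bits

I(X;Y) = H(X) - H(X|Y)

Marginal of X (row sums):
  P(X=0) = 1/21 + 1/21 + 1/21 = 1/7
  P(X=1) = 1/3 + 8/21 + 1/7 = 6/7
H(X) = -[(1/7)·log₂(1/7) + (6/7)·log₂(6/7)]
  = 0.4011 + 0.1906 = 0.5917 bits

Marginal of Y (column sums):
  P(Y=0) = 1/21 + 1/3 = 8/21
  P(Y=1) = 1/21 + 8/21 = 3/7
  P(Y=2) = 1/21 + 1/7 = 4/21
H(X|Y) = Σ_y P(y)·H(X|Y=y):
  Y=0: P(Y=0) = 8/21, P(X|Y=0) = (1/8, 7/8) → H(X|Y=0) = 0.5436
  Y=1: P(Y=1) = 3/7, P(X|Y=1) = (1/9, 8/9) → H(X|Y=1) = 0.5033
  Y=2: P(Y=2) = 4/21, P(X|Y=2) = (1/4, 3/4) → H(X|Y=2) = 0.8113
H(X|Y) = (8/21)·0.5436 + (3/7)·0.5033 + (4/21)·0.8113 = 0.5773 bits

I(X;Y) = H(X) - H(X|Y) = 0.5917 - 0.5773 = 0.0144 bits

Cross-check via I(X;Y) = H(X) + H(Y) - H(X,Y): computing H(Y) from the column sums and H(X,Y) from the 6 cells in the same way gives H(Y) = 1.5100 bits and H(X,Y) = 2.0873 bits, so
I(X;Y) = 0.5917 + 1.5100 - 2.0873 = 0.0144 bits ✓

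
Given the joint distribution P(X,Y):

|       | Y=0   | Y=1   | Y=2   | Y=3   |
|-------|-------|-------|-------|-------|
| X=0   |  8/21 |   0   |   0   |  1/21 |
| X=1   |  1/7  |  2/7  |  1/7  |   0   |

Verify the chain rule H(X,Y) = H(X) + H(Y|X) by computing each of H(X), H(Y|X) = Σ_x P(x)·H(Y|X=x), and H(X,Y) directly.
H(X) = 0.9852 bits, H(Y|X) = 1.0728 bits, H(X,Y) = 2.0581 bits

Marginal of X (row sums):
  P(X=0) = 8/21 + 0 + 0 + 1/21 = 3/7
  P(X=1) = 1/7 + 2/7 + 1/7 + 0 = 4/7
H(X) = -[(3/7)·log₂(3/7) + (4/7)·log₂(4/7)]
  = 0.52388 + 0.46135 = 0.9852 bits

H(Y|X) = Σ_x P(x)·H(Y|X=x):
  X=0: P(X=0) = 3/7, P(Y|X=0) = (8/9, 0, 0, 1/9) → H(Y|X=0) = 0.50326
  X=1: P(X=1) = 4/7, P(Y|X=1) = (1/4, 1/2, 1/4, 0) → H(Y|X=1) = 1.50000
H(Y|X) = (3/7)·0.50326 + (4/7)·1.50000 = 1.0728 bits

H(X,Y) = -Σ_{x,y} P(x,y) log₂ P(x,y). Per-cell terms -P(x,y)·log₂P(x,y):
  X=0: 0.53041, 0.00000, 0.00000, 0.20916
  X=1: 0.40105, 0.51639, 0.40105, 0.00000
  (cells with P = 0 contribute 0)
Sum of the 8 terms: H(X,Y) = 2.0581 bits

Chain rule check:
  H(X) + H(Y|X) = 0.9852 + 1.0728 = 2.0580 bits
  H(X,Y) = 2.0581 bits
✓ Chain rule verified (Δ = 0.0001 is 4-dp rounding noise: each of the three values was rounded independently).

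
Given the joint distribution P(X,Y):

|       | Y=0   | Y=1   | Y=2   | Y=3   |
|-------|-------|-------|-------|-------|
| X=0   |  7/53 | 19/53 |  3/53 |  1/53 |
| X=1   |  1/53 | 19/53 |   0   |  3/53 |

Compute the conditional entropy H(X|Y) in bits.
0.8603 bits

H(X|Y) = H(X,Y) - H(Y)

H(X,Y) = -Σ_{x,y} P(x,y) log₂ P(x,y). Per-cell terms -P(x,y)·log₂P(x,y):
  X=0: 0.3857351, 0.5305635, 0.2345071, 0.1080740
  X=1: 0.1080740, 0.5305635, 0.0000000, 0.2345071
  (cells with P = 0 contribute 0)
Sum of the 8 terms: H(X,Y) = 2.132024 bits

Marginal of Y (column sums):
  P(Y=0) = 7/53 + 1/53 = 8/53
  P(Y=1) = 19/53 + 19/53 = 38/53
  P(Y=2) = 3/53 + 0 = 3/53
  P(Y=3) = 1/53 + 3/53 = 4/53
H(Y) = -[(8/53)·log₂(8/53) + (38/53)·log₂(38/53) + (3/53)·log₂(3/53) + (4/53)·log₂(4/53)]
  = 0.4117616 + 0.3441459 + 0.2345071 + 0.2813525 = 1.271767 bits

H(X|Y) = H(X,Y) - H(Y) = 2.132024 - 1.271767 = 0.8603 bits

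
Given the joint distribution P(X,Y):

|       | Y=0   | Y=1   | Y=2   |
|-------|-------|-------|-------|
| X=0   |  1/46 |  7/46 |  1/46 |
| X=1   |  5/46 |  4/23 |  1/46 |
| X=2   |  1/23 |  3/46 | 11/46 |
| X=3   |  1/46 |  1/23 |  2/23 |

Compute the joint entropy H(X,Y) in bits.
3.1307 bits

H(X,Y) = -Σ_{x,y} P(x,y) log₂ P(x,y). Per-cell terms -P(x,y)·log₂P(x,y):
  X=0: 0.120077, 0.413336, 0.120077
  X=1: 0.348004, 0.438880, 0.120077
  X=2: 0.196677, 0.256865, 0.493596
  X=3: 0.120077, 0.196677, 0.306397
Sum of the 12 terms: H(X,Y) = 3.1307 bits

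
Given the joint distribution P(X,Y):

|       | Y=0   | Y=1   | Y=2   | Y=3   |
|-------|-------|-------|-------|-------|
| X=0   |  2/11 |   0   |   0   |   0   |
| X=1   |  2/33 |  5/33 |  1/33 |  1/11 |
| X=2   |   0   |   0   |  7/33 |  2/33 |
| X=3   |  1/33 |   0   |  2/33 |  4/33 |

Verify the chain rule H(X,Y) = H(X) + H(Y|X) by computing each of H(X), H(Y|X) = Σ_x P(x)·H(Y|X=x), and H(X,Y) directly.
H(X) = 1.9612 bits, H(Y|X) = 1.0975 bits, H(X,Y) = 3.0588 bits

Marginal of X (row sums):
  P(X=0) = 2/11 + 0 + 0 + 0 = 2/11
  P(X=1) = 2/33 + 5/33 + 1/33 + 1/11 = 1/3
  P(X=2) = 0 + 0 + 7/33 + 2/33 = 3/11
  P(X=3) = 1/33 + 0 + 2/33 + 4/33 = 7/33
H(X) = -[(2/11)·log₂(2/11) + (1/3)·log₂(1/3) + (3/11)·log₂(3/11) + (7/33)·log₂(7/33)]
  = 0.4472 + 0.5283 + 0.5112 + 0.4745 = 1.9612 bits

H(Y|X) = Σ_x P(x)·H(Y|X=x):
  X=0: P(X=0) = 2/11, P(Y|X=0) = (1, 0, 0, 0) → H(Y|X=0) = 0.0000
  X=1: P(X=1) = 1/3, P(Y|X=1) = (2/11, 5/11, 1/11, 3/11) → H(Y|X=1) = 1.7899
  X=2: P(X=2) = 3/11, P(Y|X=2) = (0, 0, 7/9, 2/9) → H(Y|X=2) = 0.7642
  X=3: P(X=3) = 7/33, P(Y|X=3) = (1/7, 0, 2/7, 4/7) → H(Y|X=3) = 1.3788
H(Y|X) = (2/11)·0.0000 + (1/3)·1.7899 + (3/11)·0.7642 + (7/33)·1.3788 = 1.0975 bits

H(X,Y) = -Σ_{x,y} P(x,y) log₂ P(x,y). Per-cell terms -P(x,y)·log₂P(x,y):
  X=0: 0.4472, 0.0000, 0.0000, 0.0000
  X=1: 0.2451, 0.4125, 0.1529, 0.3145
  X=2: 0.0000, 0.0000, 0.4745, 0.2451
  X=3: 0.1529, 0.0000, 0.2451, 0.3690
  (cells with P = 0 contribute 0)
Sum of the 16 terms: H(X,Y) = 3.0588 bits

Chain rule check:
  H(X) + H(Y|X) = 1.9612 + 1.0975 = 3.0587 bits
  H(X,Y) = 3.0588 bits
✓ Chain rule verified (Δ = 0.0001 is 4-dp rounding noise: each of the three values was rounded independently).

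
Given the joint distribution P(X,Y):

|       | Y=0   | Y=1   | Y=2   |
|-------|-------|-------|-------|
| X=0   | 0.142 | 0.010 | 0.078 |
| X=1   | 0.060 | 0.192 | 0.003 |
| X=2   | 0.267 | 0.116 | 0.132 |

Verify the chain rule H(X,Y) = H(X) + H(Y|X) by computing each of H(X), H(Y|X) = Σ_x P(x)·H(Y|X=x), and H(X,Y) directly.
H(X) = 1.4834 bits, H(Y|X) = 1.2505 bits, H(X,Y) = 2.7340 bits

Marginal of X (row sums):
  P(X=0) = 0.142 + 0.010 + 0.078 = 0.230
  P(X=1) = 0.060 + 0.192 + 0.003 = 0.255
  P(X=2) = 0.267 + 0.116 + 0.132 = 0.515
H(X) = -[0.230·log₂(0.230) + 0.255·log₂(0.255) + 0.515·log₂(0.515)]
  = 0.48767 + 0.50271 + 0.49304 = 1.4834 bits

H(Y|X) = Σ_x P(x)·H(Y|X=x):
  X=0: P(X=0) = 0.230, P(Y|X=0) = (71/115, 1/23, 39/115) → H(Y|X=0) = 1.15530
  X=1: P(X=1) = 0.255, P(Y|X=1) = (4/17, 64/85, 1/85) → H(Y|X=1) = 0.87482
  X=2: P(X=2) = 0.515, P(Y|X=2) = (267/515, 116/515, 132/515) → H(Y|X=2) = 1.47912
H(Y|X) = 0.230·1.15530 + 0.255·0.87482 + 0.515·1.47912 = 1.2505 bits

H(X,Y) = -Σ_{x,y} P(x,y) log₂ P(x,y). Per-cell terms -P(x,y)·log₂P(x,y):
  X=0: 0.39988, 0.06644, 0.28707
  X=1: 0.24353, 0.45712, 0.02514
  X=2: 0.50866, 0.36051, 0.38562
Sum of the 9 terms: H(X,Y) = 2.7340 bits

Chain rule check:
  H(X) + H(Y|X) = 1.4834 + 1.2505 = 2.7339 bits
  H(X,Y) = 2.7340 bits
✓ Chain rule verified (Δ = 0.0001 is 4-dp rounding noise: each of the three values was rounded independently).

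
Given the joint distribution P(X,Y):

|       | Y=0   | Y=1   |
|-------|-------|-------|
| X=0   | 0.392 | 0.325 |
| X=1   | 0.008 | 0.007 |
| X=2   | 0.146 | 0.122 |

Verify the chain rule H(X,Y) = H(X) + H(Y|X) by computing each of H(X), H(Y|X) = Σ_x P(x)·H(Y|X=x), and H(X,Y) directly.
H(X) = 0.9441 bits, H(Y|X) = 0.9939 bits, H(X,Y) = 1.9380 bits

Marginal of X (row sums):
  P(X=0) = 0.392 + 0.325 = 0.717
  P(X=1) = 0.008 + 0.007 = 0.015
  P(X=2) = 0.146 + 0.122 = 0.268
H(X) = -[0.717·log₂(0.717) + 0.015·log₂(0.015) + 0.268·log₂(0.268)]
  = 0.3441 + 0.0909 + 0.5091 = 0.9441 bits

H(Y|X) = Σ_x P(x)·H(Y|X=x):
  X=0: P(X=0) = 0.717, P(Y|X=0) = (392/717, 325/717) → H(Y|X=0) = 0.9937
  X=1: P(X=1) = 0.015, P(Y|X=1) = (8/15, 7/15) → H(Y|X=1) = 0.9968
  X=2: P(X=2) = 0.268, P(Y|X=2) = (73/134, 61/134) → H(Y|X=2) = 0.9942
H(Y|X) = 0.717·0.9937 + 0.015·0.9968 + 0.268·0.9942 = 0.9939 bits

H(X,Y) = -Σ_{x,y} P(x,y) log₂ P(x,y). Per-cell terms -P(x,y)·log₂P(x,y):
  X=0: 0.5296, 0.5270
  X=1: 0.0557, 0.0501
  X=2: 0.4053, 0.3703
Sum of the 6 terms: H(X,Y) = 1.9380 bits

Chain rule check:
  H(X) + H(Y|X) = 0.9441 + 0.9939 = 1.9380 bits
  H(X,Y) = 1.9380 bits
✓ Chain rule verified.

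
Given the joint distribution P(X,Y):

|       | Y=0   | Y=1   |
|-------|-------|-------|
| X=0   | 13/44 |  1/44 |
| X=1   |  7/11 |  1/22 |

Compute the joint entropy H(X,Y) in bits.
1.2614 bits

H(X,Y) = -Σ_{x,y} P(x,y) log₂ P(x,y). Per-cell terms -P(x,y)·log₂P(x,y):
  X=0: 0.51970, 0.12408
  X=1: 0.41496, 0.20270
Sum of the 4 terms: H(X,Y) = 1.2614 bits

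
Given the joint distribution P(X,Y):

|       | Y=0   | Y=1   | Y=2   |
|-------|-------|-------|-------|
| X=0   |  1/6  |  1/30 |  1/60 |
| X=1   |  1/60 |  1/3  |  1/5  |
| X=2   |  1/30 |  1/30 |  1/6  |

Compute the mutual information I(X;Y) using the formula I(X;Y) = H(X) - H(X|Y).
0.4375 bits

I(X;Y) = H(X) - H(X|Y)

Marginal of X (row sums):
  P(X=0) = 1/6 + 1/30 + 1/60 = 13/60
  P(X=1) = 1/60 + 1/3 + 1/5 = 11/20
  P(X=2) = 1/30 + 1/30 + 1/6 = 7/30
H(X) = -[(13/60)·log₂(13/60) + (11/20)·log₂(11/20) + (7/30)·log₂(7/30)]
  = 0.47806 + 0.47437 + 0.48989 = 1.4423 bits

Marginal of Y (column sums):
  P(Y=0) = 1/6 + 1/60 + 1/30 = 13/60
  P(Y=1) = 1/30 + 1/3 + 1/30 = 2/5
  P(Y=2) = 1/60 + 1/5 + 1/6 = 23/60
H(X|Y) = Σ_y P(y)·H(X|Y=y):
  Y=0: P(Y=0) = 13/60, P(X|Y=0) = (10/13, 1/13, 2/13) → H(X|Y=0) = 0.99126
  Y=1: P(Y=1) = 2/5, P(X|Y=1) = (1/12, 5/6, 1/12) → H(X|Y=1) = 0.81669
  Y=2: P(Y=2) = 23/60, P(X|Y=2) = (1/23, 12/23, 10/23) → H(X|Y=2) = 1.20883
H(X|Y) = (13/60)·0.99126 + (2/5)·0.81669 + (23/60)·1.20883 = 1.0048 bits

I(X;Y) = H(X) - H(X|Y) = 1.4423 - 1.0048 = 0.4375 bits

Cross-check via I(X;Y) = H(X) + H(Y) - H(X,Y): computing H(Y) from the column sums and H(X,Y) from the 9 cells in the same way gives H(Y) = 1.5371 bits and H(X,Y) = 2.5419 bits, so
I(X;Y) = 1.4423 + 1.5371 - 2.5419 = 0.4375 bits ✓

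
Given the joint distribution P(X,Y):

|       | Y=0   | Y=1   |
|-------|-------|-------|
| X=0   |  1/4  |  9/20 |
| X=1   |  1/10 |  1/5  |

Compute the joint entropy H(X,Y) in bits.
1.8150 bits

H(X,Y) = -Σ_{x,y} P(x,y) log₂ P(x,y). Per-cell terms -P(x,y)·log₂P(x,y):
  X=0: 0.5000, 0.5184
  X=1: 0.3322, 0.4644
Sum of the 4 terms: H(X,Y) = 1.8150 bits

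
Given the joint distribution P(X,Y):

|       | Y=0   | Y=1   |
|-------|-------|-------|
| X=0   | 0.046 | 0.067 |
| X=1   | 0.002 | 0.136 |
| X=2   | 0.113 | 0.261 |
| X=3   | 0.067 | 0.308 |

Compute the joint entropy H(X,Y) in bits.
2.5208 bits

H(X,Y) = -Σ_{x,y} P(x,y) log₂ P(x,y). Per-cell terms -P(x,y)·log₂P(x,y):
  X=0: 0.20434, 0.26128
  X=1: 0.01793, 0.39145
  X=2: 0.35545, 0.50579
  X=3: 0.26128, 0.52329
Sum of the 8 terms: H(X,Y) = 2.5208 bits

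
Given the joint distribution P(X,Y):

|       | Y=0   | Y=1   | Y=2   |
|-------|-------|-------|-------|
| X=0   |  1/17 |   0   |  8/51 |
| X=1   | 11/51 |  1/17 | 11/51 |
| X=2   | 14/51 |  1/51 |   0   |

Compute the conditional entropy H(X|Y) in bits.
1.1842 bits

H(X|Y) = H(X,Y) - H(Y)

H(X,Y) = -Σ_{x,y} P(x,y) log₂ P(x,y). Per-cell terms -P(x,y)·log₂P(x,y):
  X=0: 0.24044, 0.00000, 0.41920
  X=1: 0.47731, 0.24044, 0.47731
  X=2: 0.51198, 0.11122, 0.00000
  (cells with P = 0 contribute 0)
Sum of the 9 terms: H(X,Y) = 2.4779 bits

Marginal of Y (column sums):
  P(Y=0) = 1/17 + 11/51 + 14/51 = 28/51
  P(Y=1) = 0 + 1/17 + 1/51 = 4/51
  P(Y=2) = 8/51 + 11/51 + 0 = 19/51
H(Y) = -[(28/51)·log₂(28/51) + (4/51)·log₂(4/51) + (19/51)·log₂(19/51)]
  = 0.47494 + 0.28803 + 0.53070 = 1.2937 bits

H(X|Y) = H(X,Y) - H(Y) = 2.4779 - 1.2937 = 1.1842 bits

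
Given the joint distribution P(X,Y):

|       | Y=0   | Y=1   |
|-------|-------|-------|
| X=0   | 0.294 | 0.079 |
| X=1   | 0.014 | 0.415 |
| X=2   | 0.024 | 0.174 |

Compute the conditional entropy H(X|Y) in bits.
1.0725 bits

H(X|Y) = H(X,Y) - H(Y)

H(X,Y) = -Σ_{x,y} P(x,y) log₂ P(x,y). Per-cell terms -P(x,y)·log₂P(x,y):
  X=0: 0.51924, 0.28930
  X=1: 0.08622, 0.52656
  X=2: 0.12914, 0.43897
Sum of the 6 terms: H(X,Y) = 1.98943 bits

Marginal of Y (column sums):
  P(Y=0) = 0.294 + 0.014 + 0.024 = 0.332
  P(Y=1) = 0.079 + 0.415 + 0.174 = 0.668
H(Y) = -[0.332·log₂(0.332) + 0.668·log₂(0.668)]
  = 0.52813 + 0.38883 = 0.91696 bits

H(X|Y) = H(X,Y) - H(Y) = 1.98943 - 0.91696 = 1.0725 bits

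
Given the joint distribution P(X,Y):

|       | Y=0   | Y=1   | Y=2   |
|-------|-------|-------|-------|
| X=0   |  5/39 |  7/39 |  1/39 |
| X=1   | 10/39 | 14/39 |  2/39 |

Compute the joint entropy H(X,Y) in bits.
2.2140 bits

H(X,Y) = -Σ_{x,y} P(x,y) log₂ P(x,y). Per-cell terms -P(x,y)·log₂P(x,y):
  X=0: 0.37993, 0.44478, 0.13552
  X=1: 0.50345, 0.53058, 0.21976
Sum of the 6 terms: H(X,Y) = 2.2140 bits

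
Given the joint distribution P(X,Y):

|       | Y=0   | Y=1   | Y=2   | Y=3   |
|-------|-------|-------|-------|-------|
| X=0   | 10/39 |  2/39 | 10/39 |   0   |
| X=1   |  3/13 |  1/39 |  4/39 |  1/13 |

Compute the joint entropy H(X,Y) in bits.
2.4720 bits

H(X,Y) = -Σ_{x,y} P(x,y) log₂ P(x,y). Per-cell terms -P(x,y)·log₂P(x,y):
  X=0: 0.50345, 0.21976, 0.50345, 0.00000
  X=1: 0.48819, 0.13552, 0.33696, 0.28465
  (cells with P = 0 contribute 0)
Sum of the 8 terms: H(X,Y) = 2.4720 bits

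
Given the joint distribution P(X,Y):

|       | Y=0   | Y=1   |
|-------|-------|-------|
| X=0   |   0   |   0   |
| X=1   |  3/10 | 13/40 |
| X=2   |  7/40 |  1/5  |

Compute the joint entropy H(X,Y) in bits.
1.9525 bits

H(X,Y) = -Σ_{x,y} P(x,y) log₂ P(x,y). Per-cell terms -P(x,y)·log₂P(x,y):
  X=0: 0.00000, 0.00000
  X=1: 0.52109, 0.52698
  X=2: 0.44005, 0.46439
  (cells with P = 0 contribute 0)
Sum of the 6 terms: H(X,Y) = 1.9525 bits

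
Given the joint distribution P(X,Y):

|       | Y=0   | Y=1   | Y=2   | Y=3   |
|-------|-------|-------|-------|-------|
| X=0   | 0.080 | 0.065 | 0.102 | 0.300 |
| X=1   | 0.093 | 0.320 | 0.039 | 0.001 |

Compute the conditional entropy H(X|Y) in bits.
0.5541 bits

H(X|Y) = H(X,Y) - H(Y)

H(X,Y) = -Σ_{x,y} P(x,y) log₂ P(x,y). Per-cell terms -P(x,y)·log₂P(x,y):
  X=0: 0.29151, 0.25632, 0.33592, 0.52109
  X=1: 0.31868, 0.52603, 0.18253, 0.00997
Sum of the 8 terms: H(X,Y) = 2.44205 bits

Marginal of Y (column sums):
  P(Y=0) = 0.080 + 0.093 = 0.173
  P(Y=1) = 0.065 + 0.320 = 0.385
  P(Y=2) = 0.102 + 0.039 = 0.141
  P(Y=3) = 0.300 + 0.001 = 0.301
H(Y) = -[0.173·log₂(0.173) + 0.385·log₂(0.385) + 0.141·log₂(0.141) + 0.301·log₂(0.301)]
  = 0.43789 + 0.53017 + 0.39850 + 0.52138 = 1.88794 bits

H(X|Y) = H(X,Y) - H(Y) = 2.44205 - 1.88794 = 0.5541 bits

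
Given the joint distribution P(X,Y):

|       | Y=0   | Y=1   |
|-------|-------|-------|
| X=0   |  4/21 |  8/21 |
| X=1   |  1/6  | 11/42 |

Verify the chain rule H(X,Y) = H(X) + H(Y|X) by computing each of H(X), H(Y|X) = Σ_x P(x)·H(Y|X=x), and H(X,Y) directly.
H(X) = 0.9852 bits, H(Y|X) = 0.9379 bits, H(X,Y) = 1.9231 bits

Marginal of X (row sums):
  P(X=0) = 4/21 + 8/21 = 4/7
  P(X=1) = 1/6 + 11/42 = 3/7
H(X) = -[(4/7)·log₂(4/7) + (3/7)·log₂(3/7)]
  = 0.4613 + 0.5239 = 0.9852 bits

H(Y|X) = Σ_x P(x)·H(Y|X=x):
  X=0: P(X=0) = 4/7, P(Y|X=0) = (1/3, 2/3) → H(Y|X=0) = 0.9183
  X=1: P(X=1) = 3/7, P(Y|X=1) = (7/18, 11/18) → H(Y|X=1) = 0.9641
H(Y|X) = (4/7)·0.9183 + (3/7)·0.9641 = 0.9379 bits

H(X,Y) = -Σ_{x,y} P(x,y) log₂ P(x,y). Per-cell terms -P(x,y)·log₂P(x,y):
  X=0: 0.4557, 0.5304
  X=1: 0.4308, 0.5062
Sum of the 4 terms: H(X,Y) = 1.9231 bits

Chain rule check:
  H(X) + H(Y|X) = 0.9852 + 0.9379 = 1.9231 bits
  H(X,Y) = 1.9231 bits
✓ Chain rule verified.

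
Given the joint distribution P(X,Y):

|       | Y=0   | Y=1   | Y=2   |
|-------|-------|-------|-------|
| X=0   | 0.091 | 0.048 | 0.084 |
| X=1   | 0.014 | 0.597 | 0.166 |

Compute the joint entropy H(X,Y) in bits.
1.7857 bits

H(X,Y) = -Σ_{x,y} P(x,y) log₂ P(x,y). Per-cell terms -P(x,y)·log₂P(x,y):
  X=0: 0.31468, 0.21028, 0.30017
  X=1: 0.08622, 0.44429, 0.43006
Sum of the 6 terms: H(X,Y) = 1.7857 bits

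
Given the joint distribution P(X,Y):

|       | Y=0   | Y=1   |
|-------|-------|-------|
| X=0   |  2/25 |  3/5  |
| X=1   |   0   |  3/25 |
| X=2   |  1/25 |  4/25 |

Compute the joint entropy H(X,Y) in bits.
1.7095 bits

H(X,Y) = -Σ_{x,y} P(x,y) log₂ P(x,y). Per-cell terms -P(x,y)·log₂P(x,y):
  X=0: 0.29151, 0.44218
  X=1: 0.00000, 0.36707
  X=2: 0.18575, 0.42302
  (cells with P = 0 contribute 0)
Sum of the 6 terms: H(X,Y) = 1.7095 bits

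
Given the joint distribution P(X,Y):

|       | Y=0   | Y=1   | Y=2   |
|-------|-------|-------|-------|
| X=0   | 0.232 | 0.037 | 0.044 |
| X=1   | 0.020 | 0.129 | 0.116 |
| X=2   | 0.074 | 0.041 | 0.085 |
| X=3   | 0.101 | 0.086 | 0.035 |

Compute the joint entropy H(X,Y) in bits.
3.2947 bits

H(X,Y) = -Σ_{x,y} P(x,y) log₂ P(x,y). Per-cell terms -P(x,y)·log₂P(x,y):
  X=0: 0.48901, 0.17598, 0.19828
  X=1: 0.11288, 0.38114, 0.36051
  X=2: 0.27797, 0.18894, 0.30229
  X=3: 0.33406, 0.30440, 0.16928
Sum of the 12 terms: H(X,Y) = 3.2947 bits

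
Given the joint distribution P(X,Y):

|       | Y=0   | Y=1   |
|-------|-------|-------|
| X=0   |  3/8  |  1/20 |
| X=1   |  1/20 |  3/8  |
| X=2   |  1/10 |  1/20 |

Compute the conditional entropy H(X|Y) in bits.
1.0436 bits

H(X|Y) = H(X,Y) - H(Y)

H(X,Y) = -Σ_{x,y} P(x,y) log₂ P(x,y). Per-cell terms -P(x,y)·log₂P(x,y):
  X=0: 0.53064, 0.21610
  X=1: 0.21610, 0.53064
  X=2: 0.33219, 0.21610
Sum of the 6 terms: H(X,Y) = 2.0418 bits

Marginal of Y (column sums):
  P(Y=0) = 3/8 + 1/20 + 1/10 = 21/40
  P(Y=1) = 1/20 + 3/8 + 1/20 = 19/40
H(Y) = -[(21/40)·log₂(21/40) + (19/40)·log₂(19/40)]
  = 0.48805 + 0.51015 = 0.9982 bits

H(X|Y) = H(X,Y) - H(Y) = 2.0418 - 0.9982 = 1.0436 bits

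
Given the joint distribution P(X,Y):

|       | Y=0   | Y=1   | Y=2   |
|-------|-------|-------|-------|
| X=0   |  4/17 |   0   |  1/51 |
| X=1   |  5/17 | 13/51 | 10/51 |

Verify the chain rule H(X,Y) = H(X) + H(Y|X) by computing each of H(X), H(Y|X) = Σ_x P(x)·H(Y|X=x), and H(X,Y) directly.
H(X) = 0.8190 bits, H(Y|X) = 1.2663 bits, H(X,Y) = 2.0852 bits

Marginal of X (row sums):
  P(X=0) = 4/17 + 0 + 1/51 = 13/51
  P(X=1) = 5/17 + 13/51 + 10/51 = 38/51
H(X) = -[(13/51)·log₂(13/51) + (38/51)·log₂(38/51)]
  = 0.502663 + 0.316292 = 0.8190 bits

H(Y|X) = Σ_x P(x)·H(Y|X=x):
  X=0: P(X=0) = 13/51, P(Y|X=0) = (12/13, 0, 1/13) → H(Y|X=0) = 0.391244
  X=1: P(X=1) = 38/51, P(Y|X=1) = (15/38, 13/38, 5/19) → H(Y|X=1) = 1.565602
H(Y|X) = (13/51)·0.391244 + (38/51)·1.565602 = 1.2663 bits

H(X,Y) = -Σ_{x,y} P(x,y) log₂ P(x,y). Per-cell terms -P(x,y)·log₂P(x,y):
  X=0: 0.491168, 0.000000, 0.111224
  X=1: 0.519275, 0.502663, 0.460882
  (cells with P = 0 contribute 0)
Sum of the 6 terms: H(X,Y) = 2.0852 bits

Chain rule check:
  H(X) + H(Y|X) = 0.8190 + 1.2663 = 2.0853 bits
  H(X,Y) = 2.0852 bits
✓ Chain rule verified (Δ = 0.0001 is 4-dp rounding noise: each of the three values was rounded independently).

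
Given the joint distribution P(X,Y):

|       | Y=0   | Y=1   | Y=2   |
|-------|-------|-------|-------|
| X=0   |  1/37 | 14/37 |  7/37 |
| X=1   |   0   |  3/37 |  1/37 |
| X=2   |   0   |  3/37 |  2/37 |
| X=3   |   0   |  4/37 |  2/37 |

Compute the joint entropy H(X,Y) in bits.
2.6564 bits

H(X,Y) = -Σ_{x,y} P(x,y) log₂ P(x,y). Per-cell terms -P(x,y)·log₂P(x,y):
  X=0: 0.1408, 0.5305, 0.4545
  X=1: 0.0000, 0.2939, 0.1408
  X=2: 0.0000, 0.2939, 0.2275
  X=3: 0.0000, 0.3470, 0.2275
  (cells with P = 0 contribute 0)
Sum of the 12 terms: H(X,Y) = 2.6564 bits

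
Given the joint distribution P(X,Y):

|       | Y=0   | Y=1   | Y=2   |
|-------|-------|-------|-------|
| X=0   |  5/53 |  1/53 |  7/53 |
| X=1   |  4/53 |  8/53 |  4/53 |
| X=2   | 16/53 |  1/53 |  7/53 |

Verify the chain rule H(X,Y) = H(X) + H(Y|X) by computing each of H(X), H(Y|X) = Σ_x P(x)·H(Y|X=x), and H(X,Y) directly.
H(X) = 1.5365 bits, H(Y|X) = 1.2685 bits, H(X,Y) = 2.8050 bits

Marginal of X (row sums):
  P(X=0) = 5/53 + 1/53 + 7/53 = 13/53
  P(X=1) = 4/53 + 8/53 + 4/53 = 16/53
  P(X=2) = 16/53 + 1/53 + 7/53 = 24/53
H(X) = -[(13/53)·log₂(13/53) + (16/53)·log₂(16/53) + (24/53)·log₂(24/53)]
  = 0.49731 + 0.52164 + 0.51757 = 1.5365 bits

H(Y|X) = Σ_x P(x)·H(Y|X=x):
  X=0: P(X=0) = 13/53, P(Y|X=0) = (5/13, 1/13, 7/13) → H(Y|X=0) = 1.29574
  X=1: P(X=1) = 16/53, P(Y|X=1) = (1/4, 1/2, 1/4) → H(Y|X=1) = 1.50000
  X=2: P(X=2) = 24/53, P(Y|X=2) = (2/3, 1/24, 7/24) → H(Y|X=2) = 1.09948
H(Y|X) = (13/53)·1.29574 + (16/53)·1.50000 + (24/53)·1.09948 = 1.2685 bits

H(X,Y) = -Σ_{x,y} P(x,y) log₂ P(x,y). Per-cell terms -P(x,y)·log₂P(x,y):
  X=0: 0.32132, 0.10807, 0.38574
  X=1: 0.28135, 0.41176, 0.28135
  X=2: 0.52164, 0.10807, 0.38574
Sum of the 9 terms: H(X,Y) = 2.8050 bits

Chain rule check:
  H(X) + H(Y|X) = 1.5365 + 1.2685 = 2.8050 bits
  H(X,Y) = 2.8050 bits
✓ Chain rule verified.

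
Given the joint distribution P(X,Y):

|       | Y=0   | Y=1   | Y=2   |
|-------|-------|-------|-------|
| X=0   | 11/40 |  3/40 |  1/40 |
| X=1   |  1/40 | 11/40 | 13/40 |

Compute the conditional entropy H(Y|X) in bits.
1.1433 bits

H(Y|X) = H(X,Y) - H(X)

H(X,Y) = -Σ_{x,y} P(x,y) log₂ P(x,y). Per-cell terms -P(x,y)·log₂P(x,y):
  X=0: 0.5122, 0.2803, 0.1330
  X=1: 0.1330, 0.5122, 0.5270
Sum of the 6 terms: H(X,Y) = 2.0977 bits

Marginal of X (row sums):
  P(X=0) = 11/40 + 3/40 + 1/40 = 3/8
  P(X=1) = 1/40 + 11/40 + 13/40 = 5/8
H(X) = -[(3/8)·log₂(3/8) + (5/8)·log₂(5/8)]
  = 0.5306 + 0.4238 = 0.9544 bits

H(Y|X) = H(X,Y) - H(X) = 2.0977 - 0.9544 = 1.1433 bits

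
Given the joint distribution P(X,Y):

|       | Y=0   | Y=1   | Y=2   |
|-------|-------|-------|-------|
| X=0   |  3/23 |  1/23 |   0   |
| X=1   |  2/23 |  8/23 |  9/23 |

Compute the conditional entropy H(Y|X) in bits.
1.2794 bits

H(Y|X) = H(X,Y) - H(X)

H(X,Y) = -Σ_{x,y} P(x,y) log₂ P(x,y). Per-cell terms -P(x,y)·log₂P(x,y):
  X=0: 0.3833, 0.1967, 0.0000
  X=1: 0.3064, 0.5299, 0.5297
  (cells with P = 0 contribute 0)
Sum of the 6 terms: H(X,Y) = 1.9460 bits

Marginal of X (row sums):
  P(X=0) = 3/23 + 1/23 + 0 = 4/23
  P(X=1) = 2/23 + 8/23 + 9/23 = 19/23
H(X) = -[(4/23)·log₂(4/23) + (19/23)·log₂(19/23)]
  = 0.4389 + 0.2277 = 0.6666 bits

H(Y|X) = H(X,Y) - H(X) = 1.9460 - 0.6666 = 1.2794 bits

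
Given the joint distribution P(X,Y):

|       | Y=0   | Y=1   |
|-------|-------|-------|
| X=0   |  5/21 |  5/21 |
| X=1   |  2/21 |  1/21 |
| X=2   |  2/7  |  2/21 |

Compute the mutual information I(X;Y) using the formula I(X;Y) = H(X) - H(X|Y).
0.0423 bits

I(X;Y) = H(X) - H(X|Y)

Marginal of X (row sums):
  P(X=0) = 5/21 + 5/21 = 10/21
  P(X=1) = 2/21 + 1/21 = 1/7
  P(X=2) = 2/7 + 2/21 = 8/21
H(X) = -[(10/21)·log₂(10/21) + (1/7)·log₂(1/7) + (8/21)·log₂(8/21)]
  = 0.5097 + 0.4011 + 0.5304 = 1.4412 bits

Marginal of Y (column sums):
  P(Y=0) = 5/21 + 2/21 + 2/7 = 13/21
  P(Y=1) = 5/21 + 1/21 + 2/21 = 8/21
H(X|Y) = Σ_y P(y)·H(X|Y=y):
  Y=0: P(Y=0) = 13/21, P(X|Y=0) = (5/13, 2/13, 6/13) → H(X|Y=0) = 1.4605
  Y=1: P(Y=1) = 8/21, P(X|Y=1) = (5/8, 1/8, 1/4) → H(X|Y=1) = 1.2988
H(X|Y) = (13/21)·1.4605 + (8/21)·1.2988 = 1.3989 bits

I(X;Y) = H(X) - H(X|Y) = 1.4412 - 1.3989 = 0.0423 bits

Cross-check via I(X;Y) = H(X) + H(Y) - H(X,Y): computing H(Y) from the column sums and H(X,Y) from the 6 cells in the same way gives H(Y) = 0.9587 bits and H(X,Y) = 2.3576 bits, so
I(X;Y) = 1.4412 + 0.9587 - 2.3576 = 0.0423 bits ✓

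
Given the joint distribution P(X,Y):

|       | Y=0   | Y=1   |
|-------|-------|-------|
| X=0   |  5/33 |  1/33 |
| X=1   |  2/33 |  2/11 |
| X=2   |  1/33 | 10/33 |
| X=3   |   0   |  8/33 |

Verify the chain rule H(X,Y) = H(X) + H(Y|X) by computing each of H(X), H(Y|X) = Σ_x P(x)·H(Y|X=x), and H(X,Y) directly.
H(X) = 1.9667 bits, H(Y|X) = 0.4614 bits, H(X,Y) = 2.4281 bits

Marginal of X (row sums):
  P(X=0) = 5/33 + 1/33 = 2/11
  P(X=1) = 2/33 + 2/11 = 8/33
  P(X=2) = 1/33 + 10/33 = 1/3
  P(X=3) = 0 + 8/33 = 8/33
H(X) = -[(2/11)·log₂(2/11) + (8/33)·log₂(8/33) + (1/3)·log₂(1/3) + (8/33)·log₂(8/33)]
  = 0.44717 + 0.49561 + 0.52832 + 0.49561 = 1.9667 bits

H(Y|X) = Σ_x P(x)·H(Y|X=x):
  X=0: P(X=0) = 2/11, P(Y|X=0) = (5/6, 1/6) → H(Y|X=0) = 0.65002
  X=1: P(X=1) = 8/33, P(Y|X=1) = (1/4, 3/4) → H(Y|X=1) = 0.81128
  X=2: P(X=2) = 1/3, P(Y|X=2) = (1/11, 10/11) → H(Y|X=2) = 0.43950
  X=3: P(X=3) = 8/33, P(Y|X=3) = (0, 1) → H(Y|X=3) = 0.00000
H(Y|X) = (2/11)·0.65002 + (8/33)·0.81128 + (1/3)·0.43950 + (8/33)·0.00000 = 0.4614 bits

H(X,Y) = -Σ_{x,y} P(x,y) log₂ P(x,y). Per-cell terms -P(x,y)·log₂P(x,y):
  X=0: 0.41249, 0.15286
  X=1: 0.24511, 0.44717
  X=2: 0.15286, 0.52196
  X=3: 0.00000, 0.49561
  (cells with P = 0 contribute 0)
Sum of the 8 terms: H(X,Y) = 2.4281 bits

Chain rule check:
  H(X) + H(Y|X) = 1.9667 + 0.4614 = 2.4281 bits
  H(X,Y) = 2.4281 bits
✓ Chain rule verified.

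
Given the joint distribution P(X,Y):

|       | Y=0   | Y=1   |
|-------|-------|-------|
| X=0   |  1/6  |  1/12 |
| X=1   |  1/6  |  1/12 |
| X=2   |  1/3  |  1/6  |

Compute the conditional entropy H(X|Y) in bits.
1.5000 bits

H(X|Y) = H(X,Y) - H(Y)

H(X,Y) = -Σ_{x,y} P(x,y) log₂ P(x,y). Per-cell terms -P(x,y)·log₂P(x,y):
  X=0: 0.43083, 0.29875
  X=1: 0.43083, 0.29875
  X=2: 0.52832, 0.43083
Sum of the 6 terms: H(X,Y) = 2.4183 bits

Marginal of Y (column sums):
  P(Y=0) = 1/6 + 1/6 + 1/3 = 2/3
  P(Y=1) = 1/12 + 1/12 + 1/6 = 1/3
H(Y) = -[(2/3)·log₂(2/3) + (1/3)·log₂(1/3)]
  = 0.38998 + 0.52832 = 0.9183 bits

H(X|Y) = H(X,Y) - H(Y) = 2.4183 - 0.9183 = 1.5000 bits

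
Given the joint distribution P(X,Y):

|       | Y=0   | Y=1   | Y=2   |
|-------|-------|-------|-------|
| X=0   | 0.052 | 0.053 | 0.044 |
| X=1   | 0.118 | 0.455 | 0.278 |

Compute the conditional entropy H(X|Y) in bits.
0.5814 bits

H(X|Y) = H(X,Y) - H(Y)

H(X,Y) = -Σ_{x,y} P(x,y) log₂ P(x,y). Per-cell terms -P(x,y)·log₂P(x,y):
  X=0: 0.2218, 0.2246, 0.1983
  X=1: 0.3638, 0.5169, 0.5134
Sum of the 6 terms: H(X,Y) = 2.0388 bits

Marginal of Y (column sums):
  P(Y=0) = 0.052 + 0.118 = 0.170
  P(Y=1) = 0.053 + 0.455 = 0.508
  P(Y=2) = 0.044 + 0.278 = 0.322
H(Y) = -[0.170·log₂(0.170) + 0.508·log₂(0.508) + 0.322·log₂(0.322)]
  = 0.4346 + 0.4964 + 0.5264 = 1.4574 bits

H(X|Y) = H(X,Y) - H(Y) = 2.0388 - 1.4574 = 0.5814 bits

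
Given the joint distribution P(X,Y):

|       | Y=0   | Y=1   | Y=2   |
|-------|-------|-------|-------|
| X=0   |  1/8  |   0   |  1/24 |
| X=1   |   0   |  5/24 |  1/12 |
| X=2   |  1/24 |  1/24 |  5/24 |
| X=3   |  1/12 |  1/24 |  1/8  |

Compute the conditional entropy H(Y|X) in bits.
1.0868 bits

H(Y|X) = H(X,Y) - H(X)

H(X,Y) = -Σ_{x,y} P(x,y) log₂ P(x,y). Per-cell terms -P(x,y)·log₂P(x,y):
  X=0: 0.37500, 0.00000, 0.19104
  X=1: 0.00000, 0.47147, 0.29875
  X=2: 0.19104, 0.19104, 0.47147
  X=3: 0.29875, 0.19104, 0.37500
  (cells with P = 0 contribute 0)
Sum of the 12 terms: H(X,Y) = 3.0546 bits

Marginal of X (row sums):
  P(X=0) = 1/8 + 0 + 1/24 = 1/6
  P(X=1) = 0 + 5/24 + 1/12 = 7/24
  P(X=2) = 1/24 + 1/24 + 5/24 = 7/24
  P(X=3) = 1/12 + 1/24 + 1/8 = 1/4
H(X) = -[(1/6)·log₂(1/6) + (7/24)·log₂(7/24) + (7/24)·log₂(7/24) + (1/4)·log₂(1/4)]
  = 0.43083 + 0.51847 + 0.51847 + 0.50000 = 1.9678 bits

H(Y|X) = H(X,Y) - H(X) = 3.0546 - 1.9678 = 1.0868 bits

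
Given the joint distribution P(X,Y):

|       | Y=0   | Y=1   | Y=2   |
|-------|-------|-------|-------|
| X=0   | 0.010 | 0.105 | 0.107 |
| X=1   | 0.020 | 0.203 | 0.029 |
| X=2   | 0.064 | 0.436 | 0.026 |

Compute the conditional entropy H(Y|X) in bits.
0.9230 bits

H(Y|X) = H(X,Y) - H(X)

H(X,Y) = -Σ_{x,y} P(x,y) log₂ P(x,y). Per-cell terms -P(x,y)·log₂P(x,y):
  X=0: 0.06644, 0.34141, 0.34500
  X=1: 0.11288, 0.46699, 0.14813
  X=2: 0.25381, 0.52215, 0.13690
Sum of the 9 terms: H(X,Y) = 2.3937 bits

Marginal of X (row sums):
  P(X=0) = 0.010 + 0.105 + 0.107 = 0.222
  P(X=1) = 0.020 + 0.203 + 0.029 = 0.252
  P(X=2) = 0.064 + 0.436 + 0.026 = 0.526
H(X) = -[0.222·log₂(0.222) + 0.252·log₂(0.252) + 0.526·log₂(0.526)]
  = 0.48204 + 0.50110 + 0.48753 = 1.4707 bits

H(Y|X) = H(X,Y) - H(X) = 2.3937 - 1.4707 = 0.9230 bits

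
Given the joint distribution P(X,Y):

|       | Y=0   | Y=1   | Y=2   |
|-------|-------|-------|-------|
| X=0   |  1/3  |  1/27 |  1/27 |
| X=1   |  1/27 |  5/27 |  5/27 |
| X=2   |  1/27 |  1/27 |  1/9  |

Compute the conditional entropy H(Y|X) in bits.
1.1561 bits

H(Y|X) = H(X,Y) - H(X)

H(X,Y) = -Σ_{x,y} P(x,y) log₂ P(x,y). Per-cell terms -P(x,y)·log₂P(x,y):
  X=0: 0.52832, 0.17611, 0.17611
  X=1: 0.17611, 0.45055, 0.45055
  X=2: 0.17611, 0.17611, 0.35221
Sum of the 9 terms: H(X,Y) = 2.6622 bits

Marginal of X (row sums):
  P(X=0) = 1/3 + 1/27 + 1/27 = 11/27
  P(X=1) = 1/27 + 5/27 + 5/27 = 11/27
  P(X=2) = 1/27 + 1/27 + 1/9 = 5/27
H(X) = -[(11/27)·log₂(11/27) + (11/27)·log₂(11/27) + (5/27)·log₂(5/27)]
  = 0.52778 + 0.52778 + 0.45055 = 1.5061 bits

H(Y|X) = H(X,Y) - H(X) = 2.6622 - 1.5061 = 1.1561 bits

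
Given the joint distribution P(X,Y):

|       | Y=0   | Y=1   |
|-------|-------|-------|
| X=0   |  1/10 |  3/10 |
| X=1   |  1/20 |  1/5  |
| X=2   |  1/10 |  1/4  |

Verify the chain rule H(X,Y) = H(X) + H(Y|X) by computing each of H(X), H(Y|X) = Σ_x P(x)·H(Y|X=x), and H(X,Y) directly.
H(X) = 1.5589 bits, H(Y|X) = 0.8071 bits, H(X,Y) = 2.3660 bits

Marginal of X (row sums):
  P(X=0) = 1/10 + 3/10 = 2/5
  P(X=1) = 1/20 + 1/5 = 1/4
  P(X=2) = 1/10 + 1/4 = 7/20
H(X) = -[(2/5)·log₂(2/5) + (1/4)·log₂(1/4) + (7/20)·log₂(7/20)]
  = 0.5288 + 0.5000 + 0.5301 = 1.5589 bits

H(Y|X) = Σ_x P(x)·H(Y|X=x):
  X=0: P(X=0) = 2/5, P(Y|X=0) = (1/4, 3/4) → H(Y|X=0) = 0.8113
  X=1: P(X=1) = 1/4, P(Y|X=1) = (1/5, 4/5) → H(Y|X=1) = 0.7219
  X=2: P(X=2) = 7/20, P(Y|X=2) = (2/7, 5/7) → H(Y|X=2) = 0.8631
H(Y|X) = (2/5)·0.8113 + (1/4)·0.7219 + (7/20)·0.8631 = 0.8071 bits

H(X,Y) = -Σ_{x,y} P(x,y) log₂ P(x,y). Per-cell terms -P(x,y)·log₂P(x,y):
  X=0: 0.3322, 0.5211
  X=1: 0.2161, 0.4644
  X=2: 0.3322, 0.5000
Sum of the 6 terms: H(X,Y) = 2.3660 bits

Chain rule check:
  H(X) + H(Y|X) = 1.5589 + 0.8071 = 2.3660 bits
  H(X,Y) = 2.3660 bits
✓ Chain rule verified.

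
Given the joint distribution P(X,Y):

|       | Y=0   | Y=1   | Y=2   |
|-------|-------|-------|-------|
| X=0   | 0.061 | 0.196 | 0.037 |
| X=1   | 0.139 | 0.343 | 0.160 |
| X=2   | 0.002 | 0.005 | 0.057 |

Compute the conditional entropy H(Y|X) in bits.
1.3394 bits

H(Y|X) = H(X,Y) - H(X)

H(X,Y) = -Σ_{x,y} P(x,y) log₂ P(x,y). Per-cell terms -P(x,y)·log₂P(x,y):
  X=0: 0.24614, 0.46081, 0.17598
  X=1: 0.39571, 0.52950, 0.42302
  X=2: 0.01793, 0.03822, 0.23557
Sum of the 9 terms: H(X,Y) = 2.5229 bits

Marginal of X (row sums):
  P(X=0) = 0.061 + 0.196 + 0.037 = 0.294
  P(X=1) = 0.139 + 0.343 + 0.160 = 0.642
  P(X=2) = 0.002 + 0.005 + 0.057 = 0.064
H(X) = -[0.294·log₂(0.294) + 0.642·log₂(0.642) + 0.064·log₂(0.064)]
  = 0.51924 + 0.41047 + 0.25381 = 1.1835 bits

H(Y|X) = H(X,Y) - H(X) = 2.5229 - 1.1835 = 1.3394 bits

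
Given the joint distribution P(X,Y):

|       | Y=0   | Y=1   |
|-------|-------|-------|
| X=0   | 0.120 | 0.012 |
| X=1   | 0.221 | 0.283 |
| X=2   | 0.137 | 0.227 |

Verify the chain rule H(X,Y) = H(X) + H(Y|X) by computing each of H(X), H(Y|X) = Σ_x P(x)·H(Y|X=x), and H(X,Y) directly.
H(X) = 1.4145 bits, H(Y|X) = 0.9043 bits, H(X,Y) = 2.3188 bits

Marginal of X (row sums):
  P(X=0) = 0.120 + 0.012 = 0.132
  P(X=1) = 0.221 + 0.283 = 0.504
  P(X=2) = 0.137 + 0.227 = 0.364
H(X) = -[0.132·log₂(0.132) + 0.504·log₂(0.504) + 0.364·log₂(0.364)]
  = 0.38562 + 0.49821 + 0.53071 = 1.4145 bits

H(Y|X) = Σ_x P(x)·H(Y|X=x):
  X=0: P(X=0) = 0.132, P(Y|X=0) = (10/11, 1/11) → H(Y|X=0) = 0.43950
  X=1: P(X=1) = 0.504, P(Y|X=1) = (221/504, 283/504) → H(Y|X=1) = 0.98906
  X=2: P(X=2) = 0.364, P(Y|X=2) = (137/364, 227/364) → H(Y|X=2) = 0.95544
H(Y|X) = 0.132·0.43950 + 0.504·0.98906 + 0.364·0.95544 = 0.9043 bits

H(X,Y) = -Σ_{x,y} P(x,y) log₂ P(x,y). Per-cell terms -P(x,y)·log₂P(x,y):
  X=0: 0.36707, 0.07657
  X=1: 0.48131, 0.51538
  X=2: 0.39288, 0.48561
Sum of the 6 terms: H(X,Y) = 2.3188 bits

Chain rule check:
  H(X) + H(Y|X) = 1.4145 + 0.9043 = 2.3188 bits
  H(X,Y) = 2.3188 bits
✓ Chain rule verified.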